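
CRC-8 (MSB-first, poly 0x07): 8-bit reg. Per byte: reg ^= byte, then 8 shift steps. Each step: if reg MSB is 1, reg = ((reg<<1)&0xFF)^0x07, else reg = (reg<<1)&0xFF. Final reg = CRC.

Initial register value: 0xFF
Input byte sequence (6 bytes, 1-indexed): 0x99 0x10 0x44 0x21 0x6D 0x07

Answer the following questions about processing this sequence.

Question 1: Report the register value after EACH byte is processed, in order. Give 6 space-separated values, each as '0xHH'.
0x35 0xFB 0x34 0x6B 0x12 0x6B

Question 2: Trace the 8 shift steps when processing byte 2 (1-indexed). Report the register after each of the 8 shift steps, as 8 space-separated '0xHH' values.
Answer: 0x4A 0x94 0x2F 0x5E 0xBC 0x7F 0xFE 0xFB

Derivation:
After byte 1 (0x99): reg=0x35
Register before byte 2: 0x35
After XOR with byte 0x10: 0x25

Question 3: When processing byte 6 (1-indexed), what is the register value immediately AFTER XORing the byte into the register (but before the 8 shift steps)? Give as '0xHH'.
Register before byte 6: 0x12
Byte 6: 0x07
0x12 XOR 0x07 = 0x15

Answer: 0x15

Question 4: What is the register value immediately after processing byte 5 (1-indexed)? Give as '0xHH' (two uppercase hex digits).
Answer: 0x12

Derivation:
After byte 1 (0x99): reg=0x35
After byte 2 (0x10): reg=0xFB
After byte 3 (0x44): reg=0x34
After byte 4 (0x21): reg=0x6B
After byte 5 (0x6D): reg=0x12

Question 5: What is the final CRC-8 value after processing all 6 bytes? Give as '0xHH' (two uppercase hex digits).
Answer: 0x6B

Derivation:
After byte 1 (0x99): reg=0x35
After byte 2 (0x10): reg=0xFB
After byte 3 (0x44): reg=0x34
After byte 4 (0x21): reg=0x6B
After byte 5 (0x6D): reg=0x12
After byte 6 (0x07): reg=0x6B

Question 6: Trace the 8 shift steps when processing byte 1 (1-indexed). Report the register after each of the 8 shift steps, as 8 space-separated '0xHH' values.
Answer: 0xCC 0x9F 0x39 0x72 0xE4 0xCF 0x99 0x35

Derivation:
Register before byte 1: 0xFF
After XOR with byte 0x99: 0x66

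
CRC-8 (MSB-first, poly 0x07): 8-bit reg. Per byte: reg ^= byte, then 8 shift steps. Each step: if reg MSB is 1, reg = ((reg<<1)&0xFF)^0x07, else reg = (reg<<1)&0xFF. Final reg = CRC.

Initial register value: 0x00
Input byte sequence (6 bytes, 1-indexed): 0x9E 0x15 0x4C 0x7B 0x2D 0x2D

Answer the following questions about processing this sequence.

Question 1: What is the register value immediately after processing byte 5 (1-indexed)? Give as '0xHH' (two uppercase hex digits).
Answer: 0x54

Derivation:
After byte 1 (0x9E): reg=0xD3
After byte 2 (0x15): reg=0x5C
After byte 3 (0x4C): reg=0x70
After byte 4 (0x7B): reg=0x31
After byte 5 (0x2D): reg=0x54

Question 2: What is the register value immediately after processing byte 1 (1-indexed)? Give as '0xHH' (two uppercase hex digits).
After byte 1 (0x9E): reg=0xD3

Answer: 0xD3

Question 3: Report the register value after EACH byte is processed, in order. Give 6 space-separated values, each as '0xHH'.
0xD3 0x5C 0x70 0x31 0x54 0x68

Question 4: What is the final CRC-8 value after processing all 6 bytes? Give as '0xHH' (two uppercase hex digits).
After byte 1 (0x9E): reg=0xD3
After byte 2 (0x15): reg=0x5C
After byte 3 (0x4C): reg=0x70
After byte 4 (0x7B): reg=0x31
After byte 5 (0x2D): reg=0x54
After byte 6 (0x2D): reg=0x68

Answer: 0x68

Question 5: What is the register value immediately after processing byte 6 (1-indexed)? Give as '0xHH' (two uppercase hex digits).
After byte 1 (0x9E): reg=0xD3
After byte 2 (0x15): reg=0x5C
After byte 3 (0x4C): reg=0x70
After byte 4 (0x7B): reg=0x31
After byte 5 (0x2D): reg=0x54
After byte 6 (0x2D): reg=0x68

Answer: 0x68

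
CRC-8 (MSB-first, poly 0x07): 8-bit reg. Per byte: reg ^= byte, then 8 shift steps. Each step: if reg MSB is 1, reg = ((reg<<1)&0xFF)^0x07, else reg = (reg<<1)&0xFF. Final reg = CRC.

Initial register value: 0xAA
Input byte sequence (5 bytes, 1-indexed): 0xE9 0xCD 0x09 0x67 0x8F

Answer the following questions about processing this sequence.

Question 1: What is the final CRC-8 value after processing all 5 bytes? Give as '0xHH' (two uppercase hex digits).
After byte 1 (0xE9): reg=0xCE
After byte 2 (0xCD): reg=0x09
After byte 3 (0x09): reg=0x00
After byte 4 (0x67): reg=0x32
After byte 5 (0x8F): reg=0x3A

Answer: 0x3A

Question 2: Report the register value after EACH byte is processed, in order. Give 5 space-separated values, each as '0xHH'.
0xCE 0x09 0x00 0x32 0x3A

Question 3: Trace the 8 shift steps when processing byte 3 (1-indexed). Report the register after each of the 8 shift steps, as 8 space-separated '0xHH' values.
After byte 1 (0xE9): reg=0xCE
After byte 2 (0xCD): reg=0x09
Register before byte 3: 0x09
After XOR with byte 0x09: 0x00

Answer: 0x00 0x00 0x00 0x00 0x00 0x00 0x00 0x00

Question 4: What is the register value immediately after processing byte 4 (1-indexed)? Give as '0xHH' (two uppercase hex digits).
After byte 1 (0xE9): reg=0xCE
After byte 2 (0xCD): reg=0x09
After byte 3 (0x09): reg=0x00
After byte 4 (0x67): reg=0x32

Answer: 0x32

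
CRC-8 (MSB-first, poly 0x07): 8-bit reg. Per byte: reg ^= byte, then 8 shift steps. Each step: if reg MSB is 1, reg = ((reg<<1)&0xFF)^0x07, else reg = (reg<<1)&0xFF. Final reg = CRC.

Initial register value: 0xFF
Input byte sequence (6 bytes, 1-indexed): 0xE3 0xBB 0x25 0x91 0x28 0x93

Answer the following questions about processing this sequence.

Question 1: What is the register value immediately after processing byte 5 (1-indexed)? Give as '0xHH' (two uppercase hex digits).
Answer: 0x19

Derivation:
After byte 1 (0xE3): reg=0x54
After byte 2 (0xBB): reg=0x83
After byte 3 (0x25): reg=0x7B
After byte 4 (0x91): reg=0x98
After byte 5 (0x28): reg=0x19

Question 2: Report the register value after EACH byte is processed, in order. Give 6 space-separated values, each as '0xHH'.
0x54 0x83 0x7B 0x98 0x19 0xBF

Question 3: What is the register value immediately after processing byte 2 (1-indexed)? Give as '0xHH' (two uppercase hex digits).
Answer: 0x83

Derivation:
After byte 1 (0xE3): reg=0x54
After byte 2 (0xBB): reg=0x83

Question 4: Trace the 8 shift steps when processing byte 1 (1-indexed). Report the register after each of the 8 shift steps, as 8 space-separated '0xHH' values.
Answer: 0x38 0x70 0xE0 0xC7 0x89 0x15 0x2A 0x54

Derivation:
Register before byte 1: 0xFF
After XOR with byte 0xE3: 0x1C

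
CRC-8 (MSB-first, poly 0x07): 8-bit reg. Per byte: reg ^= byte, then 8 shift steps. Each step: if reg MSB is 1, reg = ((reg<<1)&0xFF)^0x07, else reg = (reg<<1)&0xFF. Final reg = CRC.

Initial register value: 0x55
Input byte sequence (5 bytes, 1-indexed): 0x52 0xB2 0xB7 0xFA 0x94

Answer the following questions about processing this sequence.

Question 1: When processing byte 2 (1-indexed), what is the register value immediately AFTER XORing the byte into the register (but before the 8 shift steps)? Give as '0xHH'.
Register before byte 2: 0x15
Byte 2: 0xB2
0x15 XOR 0xB2 = 0xA7

Answer: 0xA7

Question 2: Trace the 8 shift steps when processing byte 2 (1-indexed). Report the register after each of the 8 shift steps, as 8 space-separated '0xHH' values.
Answer: 0x49 0x92 0x23 0x46 0x8C 0x1F 0x3E 0x7C

Derivation:
After byte 1 (0x52): reg=0x15
Register before byte 2: 0x15
After XOR with byte 0xB2: 0xA7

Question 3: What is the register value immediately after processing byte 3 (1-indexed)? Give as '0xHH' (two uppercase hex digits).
Answer: 0x7F

Derivation:
After byte 1 (0x52): reg=0x15
After byte 2 (0xB2): reg=0x7C
After byte 3 (0xB7): reg=0x7F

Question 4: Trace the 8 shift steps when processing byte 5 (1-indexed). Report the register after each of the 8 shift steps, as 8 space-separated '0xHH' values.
After byte 1 (0x52): reg=0x15
After byte 2 (0xB2): reg=0x7C
After byte 3 (0xB7): reg=0x7F
After byte 4 (0xFA): reg=0x92
Register before byte 5: 0x92
After XOR with byte 0x94: 0x06

Answer: 0x0C 0x18 0x30 0x60 0xC0 0x87 0x09 0x12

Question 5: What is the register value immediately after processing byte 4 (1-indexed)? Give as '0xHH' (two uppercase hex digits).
Answer: 0x92

Derivation:
After byte 1 (0x52): reg=0x15
After byte 2 (0xB2): reg=0x7C
After byte 3 (0xB7): reg=0x7F
After byte 4 (0xFA): reg=0x92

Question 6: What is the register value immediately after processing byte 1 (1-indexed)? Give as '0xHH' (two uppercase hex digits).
Answer: 0x15

Derivation:
After byte 1 (0x52): reg=0x15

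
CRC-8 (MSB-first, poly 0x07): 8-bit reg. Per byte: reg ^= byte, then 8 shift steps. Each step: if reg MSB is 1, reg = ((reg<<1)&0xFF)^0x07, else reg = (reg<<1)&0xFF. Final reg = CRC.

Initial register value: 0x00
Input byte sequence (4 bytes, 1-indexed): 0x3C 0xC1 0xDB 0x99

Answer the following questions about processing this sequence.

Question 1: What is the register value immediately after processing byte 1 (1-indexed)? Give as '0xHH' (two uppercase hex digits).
Answer: 0xB4

Derivation:
After byte 1 (0x3C): reg=0xB4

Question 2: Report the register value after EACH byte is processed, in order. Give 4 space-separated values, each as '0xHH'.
0xB4 0x4C 0xEC 0x4C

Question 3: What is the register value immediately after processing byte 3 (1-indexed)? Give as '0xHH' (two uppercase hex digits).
Answer: 0xEC

Derivation:
After byte 1 (0x3C): reg=0xB4
After byte 2 (0xC1): reg=0x4C
After byte 3 (0xDB): reg=0xEC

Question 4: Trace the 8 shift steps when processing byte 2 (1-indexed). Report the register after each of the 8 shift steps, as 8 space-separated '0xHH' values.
Answer: 0xEA 0xD3 0xA1 0x45 0x8A 0x13 0x26 0x4C

Derivation:
After byte 1 (0x3C): reg=0xB4
Register before byte 2: 0xB4
After XOR with byte 0xC1: 0x75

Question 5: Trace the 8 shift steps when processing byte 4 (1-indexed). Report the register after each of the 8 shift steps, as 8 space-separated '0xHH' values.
Answer: 0xEA 0xD3 0xA1 0x45 0x8A 0x13 0x26 0x4C

Derivation:
After byte 1 (0x3C): reg=0xB4
After byte 2 (0xC1): reg=0x4C
After byte 3 (0xDB): reg=0xEC
Register before byte 4: 0xEC
After XOR with byte 0x99: 0x75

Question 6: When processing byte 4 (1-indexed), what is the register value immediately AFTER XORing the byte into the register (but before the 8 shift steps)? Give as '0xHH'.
Register before byte 4: 0xEC
Byte 4: 0x99
0xEC XOR 0x99 = 0x75

Answer: 0x75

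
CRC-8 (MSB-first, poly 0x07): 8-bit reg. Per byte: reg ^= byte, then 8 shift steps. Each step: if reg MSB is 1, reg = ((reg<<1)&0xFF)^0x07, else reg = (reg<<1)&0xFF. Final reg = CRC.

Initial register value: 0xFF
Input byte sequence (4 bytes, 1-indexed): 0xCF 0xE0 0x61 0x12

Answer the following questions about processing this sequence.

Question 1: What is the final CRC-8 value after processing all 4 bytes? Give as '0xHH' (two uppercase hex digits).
Answer: 0xF9

Derivation:
After byte 1 (0xCF): reg=0x90
After byte 2 (0xE0): reg=0x57
After byte 3 (0x61): reg=0x82
After byte 4 (0x12): reg=0xF9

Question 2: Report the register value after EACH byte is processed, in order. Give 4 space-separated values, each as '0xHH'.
0x90 0x57 0x82 0xF9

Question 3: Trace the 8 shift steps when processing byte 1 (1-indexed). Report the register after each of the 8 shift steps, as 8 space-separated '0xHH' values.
Answer: 0x60 0xC0 0x87 0x09 0x12 0x24 0x48 0x90

Derivation:
Register before byte 1: 0xFF
After XOR with byte 0xCF: 0x30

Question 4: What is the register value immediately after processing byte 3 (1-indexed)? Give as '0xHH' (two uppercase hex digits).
After byte 1 (0xCF): reg=0x90
After byte 2 (0xE0): reg=0x57
After byte 3 (0x61): reg=0x82

Answer: 0x82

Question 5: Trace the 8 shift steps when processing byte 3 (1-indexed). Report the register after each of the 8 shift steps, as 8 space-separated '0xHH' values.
Answer: 0x6C 0xD8 0xB7 0x69 0xD2 0xA3 0x41 0x82

Derivation:
After byte 1 (0xCF): reg=0x90
After byte 2 (0xE0): reg=0x57
Register before byte 3: 0x57
After XOR with byte 0x61: 0x36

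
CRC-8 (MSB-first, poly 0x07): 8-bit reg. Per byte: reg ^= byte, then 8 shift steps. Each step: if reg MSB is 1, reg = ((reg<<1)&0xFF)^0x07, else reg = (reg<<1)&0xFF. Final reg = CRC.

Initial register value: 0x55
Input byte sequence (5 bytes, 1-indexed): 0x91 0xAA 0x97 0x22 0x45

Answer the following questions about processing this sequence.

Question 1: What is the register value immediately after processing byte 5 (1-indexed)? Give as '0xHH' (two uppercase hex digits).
After byte 1 (0x91): reg=0x52
After byte 2 (0xAA): reg=0xE6
After byte 3 (0x97): reg=0x50
After byte 4 (0x22): reg=0x59
After byte 5 (0x45): reg=0x54

Answer: 0x54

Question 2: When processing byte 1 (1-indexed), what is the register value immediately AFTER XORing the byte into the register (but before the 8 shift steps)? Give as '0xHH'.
Answer: 0xC4

Derivation:
Register before byte 1: 0x55
Byte 1: 0x91
0x55 XOR 0x91 = 0xC4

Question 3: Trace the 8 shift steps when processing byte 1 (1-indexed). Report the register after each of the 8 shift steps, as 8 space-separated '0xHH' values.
Answer: 0x8F 0x19 0x32 0x64 0xC8 0x97 0x29 0x52

Derivation:
Register before byte 1: 0x55
After XOR with byte 0x91: 0xC4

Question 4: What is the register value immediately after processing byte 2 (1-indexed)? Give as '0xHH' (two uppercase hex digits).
After byte 1 (0x91): reg=0x52
After byte 2 (0xAA): reg=0xE6

Answer: 0xE6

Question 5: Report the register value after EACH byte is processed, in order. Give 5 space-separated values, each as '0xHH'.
0x52 0xE6 0x50 0x59 0x54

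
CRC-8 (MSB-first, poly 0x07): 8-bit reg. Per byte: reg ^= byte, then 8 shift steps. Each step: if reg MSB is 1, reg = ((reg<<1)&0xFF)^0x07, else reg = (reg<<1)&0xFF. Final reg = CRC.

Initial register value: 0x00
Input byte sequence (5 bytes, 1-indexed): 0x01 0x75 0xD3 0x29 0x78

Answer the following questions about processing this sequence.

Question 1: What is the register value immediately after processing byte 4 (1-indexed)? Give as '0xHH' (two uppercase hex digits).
Answer: 0xEB

Derivation:
After byte 1 (0x01): reg=0x07
After byte 2 (0x75): reg=0x59
After byte 3 (0xD3): reg=0xBF
After byte 4 (0x29): reg=0xEB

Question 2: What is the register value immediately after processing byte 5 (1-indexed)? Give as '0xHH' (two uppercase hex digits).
Answer: 0xF0

Derivation:
After byte 1 (0x01): reg=0x07
After byte 2 (0x75): reg=0x59
After byte 3 (0xD3): reg=0xBF
After byte 4 (0x29): reg=0xEB
After byte 5 (0x78): reg=0xF0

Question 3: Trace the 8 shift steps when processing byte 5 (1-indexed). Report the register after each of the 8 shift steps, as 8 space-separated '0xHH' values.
Answer: 0x21 0x42 0x84 0x0F 0x1E 0x3C 0x78 0xF0

Derivation:
After byte 1 (0x01): reg=0x07
After byte 2 (0x75): reg=0x59
After byte 3 (0xD3): reg=0xBF
After byte 4 (0x29): reg=0xEB
Register before byte 5: 0xEB
After XOR with byte 0x78: 0x93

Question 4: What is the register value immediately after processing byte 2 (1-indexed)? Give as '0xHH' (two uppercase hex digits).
Answer: 0x59

Derivation:
After byte 1 (0x01): reg=0x07
After byte 2 (0x75): reg=0x59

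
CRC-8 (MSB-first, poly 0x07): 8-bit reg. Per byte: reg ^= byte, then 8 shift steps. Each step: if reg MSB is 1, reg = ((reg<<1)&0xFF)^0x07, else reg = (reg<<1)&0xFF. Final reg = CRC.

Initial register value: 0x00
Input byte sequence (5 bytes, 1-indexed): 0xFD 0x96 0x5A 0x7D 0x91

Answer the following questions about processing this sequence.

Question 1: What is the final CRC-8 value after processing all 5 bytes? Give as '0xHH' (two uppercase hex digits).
After byte 1 (0xFD): reg=0xFD
After byte 2 (0x96): reg=0x16
After byte 3 (0x5A): reg=0xE3
After byte 4 (0x7D): reg=0xD3
After byte 5 (0x91): reg=0xC9

Answer: 0xC9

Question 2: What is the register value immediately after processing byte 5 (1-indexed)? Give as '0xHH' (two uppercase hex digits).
After byte 1 (0xFD): reg=0xFD
After byte 2 (0x96): reg=0x16
After byte 3 (0x5A): reg=0xE3
After byte 4 (0x7D): reg=0xD3
After byte 5 (0x91): reg=0xC9

Answer: 0xC9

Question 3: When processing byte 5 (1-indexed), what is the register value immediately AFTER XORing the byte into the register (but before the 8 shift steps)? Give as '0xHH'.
Register before byte 5: 0xD3
Byte 5: 0x91
0xD3 XOR 0x91 = 0x42

Answer: 0x42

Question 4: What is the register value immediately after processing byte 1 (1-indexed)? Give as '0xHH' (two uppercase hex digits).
After byte 1 (0xFD): reg=0xFD

Answer: 0xFD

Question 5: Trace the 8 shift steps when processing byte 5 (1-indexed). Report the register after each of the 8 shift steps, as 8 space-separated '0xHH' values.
Answer: 0x84 0x0F 0x1E 0x3C 0x78 0xF0 0xE7 0xC9

Derivation:
After byte 1 (0xFD): reg=0xFD
After byte 2 (0x96): reg=0x16
After byte 3 (0x5A): reg=0xE3
After byte 4 (0x7D): reg=0xD3
Register before byte 5: 0xD3
After XOR with byte 0x91: 0x42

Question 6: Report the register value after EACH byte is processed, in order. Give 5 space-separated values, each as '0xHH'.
0xFD 0x16 0xE3 0xD3 0xC9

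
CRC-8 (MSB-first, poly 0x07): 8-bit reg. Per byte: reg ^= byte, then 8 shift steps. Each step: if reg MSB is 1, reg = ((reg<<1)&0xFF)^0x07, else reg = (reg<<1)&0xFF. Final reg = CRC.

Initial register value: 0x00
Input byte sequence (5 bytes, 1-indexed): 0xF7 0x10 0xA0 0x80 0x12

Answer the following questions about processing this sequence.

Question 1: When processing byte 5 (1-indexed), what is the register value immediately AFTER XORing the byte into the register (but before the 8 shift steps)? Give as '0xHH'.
Answer: 0x40

Derivation:
Register before byte 5: 0x52
Byte 5: 0x12
0x52 XOR 0x12 = 0x40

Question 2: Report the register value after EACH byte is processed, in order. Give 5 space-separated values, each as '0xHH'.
0xCB 0x0F 0x44 0x52 0xC7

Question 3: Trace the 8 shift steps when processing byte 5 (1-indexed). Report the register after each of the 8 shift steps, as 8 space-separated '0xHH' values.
Answer: 0x80 0x07 0x0E 0x1C 0x38 0x70 0xE0 0xC7

Derivation:
After byte 1 (0xF7): reg=0xCB
After byte 2 (0x10): reg=0x0F
After byte 3 (0xA0): reg=0x44
After byte 4 (0x80): reg=0x52
Register before byte 5: 0x52
After XOR with byte 0x12: 0x40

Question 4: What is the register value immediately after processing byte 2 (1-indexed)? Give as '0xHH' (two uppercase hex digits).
Answer: 0x0F

Derivation:
After byte 1 (0xF7): reg=0xCB
After byte 2 (0x10): reg=0x0F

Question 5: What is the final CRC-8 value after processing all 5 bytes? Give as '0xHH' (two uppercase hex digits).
Answer: 0xC7

Derivation:
After byte 1 (0xF7): reg=0xCB
After byte 2 (0x10): reg=0x0F
After byte 3 (0xA0): reg=0x44
After byte 4 (0x80): reg=0x52
After byte 5 (0x12): reg=0xC7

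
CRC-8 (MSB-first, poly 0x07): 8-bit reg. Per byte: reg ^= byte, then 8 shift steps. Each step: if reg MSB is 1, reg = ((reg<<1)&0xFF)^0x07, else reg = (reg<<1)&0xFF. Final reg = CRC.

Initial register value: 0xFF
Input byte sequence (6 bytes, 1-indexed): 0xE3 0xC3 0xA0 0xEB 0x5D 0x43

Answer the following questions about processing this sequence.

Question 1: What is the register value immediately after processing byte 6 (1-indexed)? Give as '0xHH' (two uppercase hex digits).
After byte 1 (0xE3): reg=0x54
After byte 2 (0xC3): reg=0xEC
After byte 3 (0xA0): reg=0xE3
After byte 4 (0xEB): reg=0x38
After byte 5 (0x5D): reg=0x3C
After byte 6 (0x43): reg=0x7A

Answer: 0x7A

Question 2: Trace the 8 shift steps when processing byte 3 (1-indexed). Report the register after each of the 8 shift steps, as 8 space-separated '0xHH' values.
After byte 1 (0xE3): reg=0x54
After byte 2 (0xC3): reg=0xEC
Register before byte 3: 0xEC
After XOR with byte 0xA0: 0x4C

Answer: 0x98 0x37 0x6E 0xDC 0xBF 0x79 0xF2 0xE3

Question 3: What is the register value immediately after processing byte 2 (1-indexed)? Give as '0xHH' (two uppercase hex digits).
Answer: 0xEC

Derivation:
After byte 1 (0xE3): reg=0x54
After byte 2 (0xC3): reg=0xEC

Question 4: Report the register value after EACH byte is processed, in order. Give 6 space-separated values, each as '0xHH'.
0x54 0xEC 0xE3 0x38 0x3C 0x7A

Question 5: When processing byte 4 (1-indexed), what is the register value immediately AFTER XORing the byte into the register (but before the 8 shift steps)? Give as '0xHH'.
Answer: 0x08

Derivation:
Register before byte 4: 0xE3
Byte 4: 0xEB
0xE3 XOR 0xEB = 0x08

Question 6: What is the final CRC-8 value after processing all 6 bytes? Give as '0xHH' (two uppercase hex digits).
After byte 1 (0xE3): reg=0x54
After byte 2 (0xC3): reg=0xEC
After byte 3 (0xA0): reg=0xE3
After byte 4 (0xEB): reg=0x38
After byte 5 (0x5D): reg=0x3C
After byte 6 (0x43): reg=0x7A

Answer: 0x7A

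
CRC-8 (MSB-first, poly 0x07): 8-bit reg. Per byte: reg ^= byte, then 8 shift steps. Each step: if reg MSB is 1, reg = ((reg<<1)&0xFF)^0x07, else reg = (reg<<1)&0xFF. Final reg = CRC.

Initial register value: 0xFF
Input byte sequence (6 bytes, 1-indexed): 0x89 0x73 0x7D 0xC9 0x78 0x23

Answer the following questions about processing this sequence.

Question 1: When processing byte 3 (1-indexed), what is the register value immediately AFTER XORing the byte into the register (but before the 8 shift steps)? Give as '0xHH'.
Answer: 0xFF

Derivation:
Register before byte 3: 0x82
Byte 3: 0x7D
0x82 XOR 0x7D = 0xFF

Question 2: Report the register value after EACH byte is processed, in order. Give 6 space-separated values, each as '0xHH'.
0x45 0x82 0xF3 0xA6 0x14 0x85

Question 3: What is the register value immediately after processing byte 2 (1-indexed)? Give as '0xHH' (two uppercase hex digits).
After byte 1 (0x89): reg=0x45
After byte 2 (0x73): reg=0x82

Answer: 0x82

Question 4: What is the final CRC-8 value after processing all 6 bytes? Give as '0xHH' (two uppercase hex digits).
Answer: 0x85

Derivation:
After byte 1 (0x89): reg=0x45
After byte 2 (0x73): reg=0x82
After byte 3 (0x7D): reg=0xF3
After byte 4 (0xC9): reg=0xA6
After byte 5 (0x78): reg=0x14
After byte 6 (0x23): reg=0x85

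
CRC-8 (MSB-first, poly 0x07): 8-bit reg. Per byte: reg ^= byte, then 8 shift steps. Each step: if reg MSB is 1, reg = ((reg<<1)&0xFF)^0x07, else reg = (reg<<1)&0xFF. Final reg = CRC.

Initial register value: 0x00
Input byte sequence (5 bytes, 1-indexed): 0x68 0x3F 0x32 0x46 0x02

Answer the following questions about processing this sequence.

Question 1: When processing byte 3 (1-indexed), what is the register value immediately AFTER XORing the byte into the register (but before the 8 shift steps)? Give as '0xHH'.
Answer: 0xD2

Derivation:
Register before byte 3: 0xE0
Byte 3: 0x32
0xE0 XOR 0x32 = 0xD2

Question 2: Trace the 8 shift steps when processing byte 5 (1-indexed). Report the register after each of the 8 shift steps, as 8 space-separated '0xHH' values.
After byte 1 (0x68): reg=0x1F
After byte 2 (0x3F): reg=0xE0
After byte 3 (0x32): reg=0x30
After byte 4 (0x46): reg=0x45
Register before byte 5: 0x45
After XOR with byte 0x02: 0x47

Answer: 0x8E 0x1B 0x36 0x6C 0xD8 0xB7 0x69 0xD2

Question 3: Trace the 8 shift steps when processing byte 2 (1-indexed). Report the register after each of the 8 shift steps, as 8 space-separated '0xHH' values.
Answer: 0x40 0x80 0x07 0x0E 0x1C 0x38 0x70 0xE0

Derivation:
After byte 1 (0x68): reg=0x1F
Register before byte 2: 0x1F
After XOR with byte 0x3F: 0x20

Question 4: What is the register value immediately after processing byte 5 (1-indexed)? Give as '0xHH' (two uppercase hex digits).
Answer: 0xD2

Derivation:
After byte 1 (0x68): reg=0x1F
After byte 2 (0x3F): reg=0xE0
After byte 3 (0x32): reg=0x30
After byte 4 (0x46): reg=0x45
After byte 5 (0x02): reg=0xD2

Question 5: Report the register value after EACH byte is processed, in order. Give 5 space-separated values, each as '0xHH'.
0x1F 0xE0 0x30 0x45 0xD2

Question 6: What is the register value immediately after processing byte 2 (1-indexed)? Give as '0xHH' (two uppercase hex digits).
Answer: 0xE0

Derivation:
After byte 1 (0x68): reg=0x1F
After byte 2 (0x3F): reg=0xE0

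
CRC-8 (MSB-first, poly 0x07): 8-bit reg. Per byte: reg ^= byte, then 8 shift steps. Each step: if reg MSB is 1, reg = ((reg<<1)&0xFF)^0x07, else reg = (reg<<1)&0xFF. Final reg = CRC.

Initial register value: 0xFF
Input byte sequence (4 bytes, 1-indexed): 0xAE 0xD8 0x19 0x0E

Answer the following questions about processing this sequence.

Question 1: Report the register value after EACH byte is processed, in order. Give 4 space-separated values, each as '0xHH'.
0xB0 0x1F 0x12 0x54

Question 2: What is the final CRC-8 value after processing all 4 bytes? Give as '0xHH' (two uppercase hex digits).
After byte 1 (0xAE): reg=0xB0
After byte 2 (0xD8): reg=0x1F
After byte 3 (0x19): reg=0x12
After byte 4 (0x0E): reg=0x54

Answer: 0x54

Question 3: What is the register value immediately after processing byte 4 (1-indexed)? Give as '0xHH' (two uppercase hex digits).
After byte 1 (0xAE): reg=0xB0
After byte 2 (0xD8): reg=0x1F
After byte 3 (0x19): reg=0x12
After byte 4 (0x0E): reg=0x54

Answer: 0x54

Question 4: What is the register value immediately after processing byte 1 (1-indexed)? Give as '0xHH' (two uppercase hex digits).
Answer: 0xB0

Derivation:
After byte 1 (0xAE): reg=0xB0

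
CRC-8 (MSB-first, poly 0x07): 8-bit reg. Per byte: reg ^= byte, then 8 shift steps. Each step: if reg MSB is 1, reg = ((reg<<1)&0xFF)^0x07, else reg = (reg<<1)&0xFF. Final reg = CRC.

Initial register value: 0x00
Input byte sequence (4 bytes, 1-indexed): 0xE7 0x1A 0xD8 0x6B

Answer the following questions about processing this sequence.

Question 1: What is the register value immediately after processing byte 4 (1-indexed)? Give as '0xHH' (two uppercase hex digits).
Answer: 0x27

Derivation:
After byte 1 (0xE7): reg=0xBB
After byte 2 (0x1A): reg=0x6E
After byte 3 (0xD8): reg=0x0B
After byte 4 (0x6B): reg=0x27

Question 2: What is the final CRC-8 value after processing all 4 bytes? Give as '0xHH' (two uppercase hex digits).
Answer: 0x27

Derivation:
After byte 1 (0xE7): reg=0xBB
After byte 2 (0x1A): reg=0x6E
After byte 3 (0xD8): reg=0x0B
After byte 4 (0x6B): reg=0x27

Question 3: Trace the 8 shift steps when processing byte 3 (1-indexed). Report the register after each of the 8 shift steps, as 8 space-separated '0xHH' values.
After byte 1 (0xE7): reg=0xBB
After byte 2 (0x1A): reg=0x6E
Register before byte 3: 0x6E
After XOR with byte 0xD8: 0xB6

Answer: 0x6B 0xD6 0xAB 0x51 0xA2 0x43 0x86 0x0B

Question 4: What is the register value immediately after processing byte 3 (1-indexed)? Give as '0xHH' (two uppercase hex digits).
After byte 1 (0xE7): reg=0xBB
After byte 2 (0x1A): reg=0x6E
After byte 3 (0xD8): reg=0x0B

Answer: 0x0B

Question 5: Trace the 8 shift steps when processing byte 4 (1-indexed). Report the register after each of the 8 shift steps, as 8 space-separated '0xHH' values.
Answer: 0xC0 0x87 0x09 0x12 0x24 0x48 0x90 0x27

Derivation:
After byte 1 (0xE7): reg=0xBB
After byte 2 (0x1A): reg=0x6E
After byte 3 (0xD8): reg=0x0B
Register before byte 4: 0x0B
After XOR with byte 0x6B: 0x60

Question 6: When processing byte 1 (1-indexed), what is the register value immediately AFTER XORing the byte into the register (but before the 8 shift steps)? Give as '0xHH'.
Register before byte 1: 0x00
Byte 1: 0xE7
0x00 XOR 0xE7 = 0xE7

Answer: 0xE7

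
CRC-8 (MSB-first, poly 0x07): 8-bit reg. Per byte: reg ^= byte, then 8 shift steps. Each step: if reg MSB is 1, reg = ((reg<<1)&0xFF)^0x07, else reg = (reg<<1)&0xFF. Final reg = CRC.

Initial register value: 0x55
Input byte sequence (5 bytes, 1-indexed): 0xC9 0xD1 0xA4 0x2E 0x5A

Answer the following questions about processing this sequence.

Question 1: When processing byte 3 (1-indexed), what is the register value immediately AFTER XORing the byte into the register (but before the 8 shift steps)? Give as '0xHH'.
Answer: 0x80

Derivation:
Register before byte 3: 0x24
Byte 3: 0xA4
0x24 XOR 0xA4 = 0x80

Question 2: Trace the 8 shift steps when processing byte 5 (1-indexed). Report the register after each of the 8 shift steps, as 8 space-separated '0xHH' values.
Answer: 0x4C 0x98 0x37 0x6E 0xDC 0xBF 0x79 0xF2

Derivation:
After byte 1 (0xC9): reg=0xDD
After byte 2 (0xD1): reg=0x24
After byte 3 (0xA4): reg=0x89
After byte 4 (0x2E): reg=0x7C
Register before byte 5: 0x7C
After XOR with byte 0x5A: 0x26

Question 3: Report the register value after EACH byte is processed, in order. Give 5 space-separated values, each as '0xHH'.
0xDD 0x24 0x89 0x7C 0xF2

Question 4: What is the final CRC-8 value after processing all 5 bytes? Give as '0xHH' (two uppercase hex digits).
After byte 1 (0xC9): reg=0xDD
After byte 2 (0xD1): reg=0x24
After byte 3 (0xA4): reg=0x89
After byte 4 (0x2E): reg=0x7C
After byte 5 (0x5A): reg=0xF2

Answer: 0xF2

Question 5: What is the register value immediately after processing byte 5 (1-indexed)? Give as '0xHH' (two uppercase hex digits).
After byte 1 (0xC9): reg=0xDD
After byte 2 (0xD1): reg=0x24
After byte 3 (0xA4): reg=0x89
After byte 4 (0x2E): reg=0x7C
After byte 5 (0x5A): reg=0xF2

Answer: 0xF2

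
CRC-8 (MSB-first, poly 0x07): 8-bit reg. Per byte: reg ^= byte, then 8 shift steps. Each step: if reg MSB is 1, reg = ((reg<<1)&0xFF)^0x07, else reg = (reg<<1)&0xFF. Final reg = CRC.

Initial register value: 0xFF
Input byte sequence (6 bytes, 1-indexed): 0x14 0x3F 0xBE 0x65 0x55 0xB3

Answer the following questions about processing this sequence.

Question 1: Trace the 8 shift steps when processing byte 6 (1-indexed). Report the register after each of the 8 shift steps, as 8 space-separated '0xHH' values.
After byte 1 (0x14): reg=0x9F
After byte 2 (0x3F): reg=0x69
After byte 3 (0xBE): reg=0x2B
After byte 4 (0x65): reg=0xED
After byte 5 (0x55): reg=0x21
Register before byte 6: 0x21
After XOR with byte 0xB3: 0x92

Answer: 0x23 0x46 0x8C 0x1F 0x3E 0x7C 0xF8 0xF7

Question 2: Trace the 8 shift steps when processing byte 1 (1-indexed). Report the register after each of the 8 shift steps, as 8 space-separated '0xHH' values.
Answer: 0xD1 0xA5 0x4D 0x9A 0x33 0x66 0xCC 0x9F

Derivation:
Register before byte 1: 0xFF
After XOR with byte 0x14: 0xEB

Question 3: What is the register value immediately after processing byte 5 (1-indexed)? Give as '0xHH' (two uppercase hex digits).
After byte 1 (0x14): reg=0x9F
After byte 2 (0x3F): reg=0x69
After byte 3 (0xBE): reg=0x2B
After byte 4 (0x65): reg=0xED
After byte 5 (0x55): reg=0x21

Answer: 0x21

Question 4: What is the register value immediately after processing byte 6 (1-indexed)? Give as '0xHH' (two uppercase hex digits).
Answer: 0xF7

Derivation:
After byte 1 (0x14): reg=0x9F
After byte 2 (0x3F): reg=0x69
After byte 3 (0xBE): reg=0x2B
After byte 4 (0x65): reg=0xED
After byte 5 (0x55): reg=0x21
After byte 6 (0xB3): reg=0xF7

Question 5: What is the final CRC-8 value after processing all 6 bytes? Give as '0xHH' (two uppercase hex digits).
After byte 1 (0x14): reg=0x9F
After byte 2 (0x3F): reg=0x69
After byte 3 (0xBE): reg=0x2B
After byte 4 (0x65): reg=0xED
After byte 5 (0x55): reg=0x21
After byte 6 (0xB3): reg=0xF7

Answer: 0xF7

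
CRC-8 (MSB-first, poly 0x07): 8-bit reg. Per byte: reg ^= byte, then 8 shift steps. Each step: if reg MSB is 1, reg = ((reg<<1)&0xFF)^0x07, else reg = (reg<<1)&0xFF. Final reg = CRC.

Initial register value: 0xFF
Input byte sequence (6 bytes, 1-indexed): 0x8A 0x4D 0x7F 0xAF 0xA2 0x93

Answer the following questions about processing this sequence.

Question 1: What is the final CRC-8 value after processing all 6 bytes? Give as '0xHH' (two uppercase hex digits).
Answer: 0x4F

Derivation:
After byte 1 (0x8A): reg=0x4C
After byte 2 (0x4D): reg=0x07
After byte 3 (0x7F): reg=0x6F
After byte 4 (0xAF): reg=0x4E
After byte 5 (0xA2): reg=0x8A
After byte 6 (0x93): reg=0x4F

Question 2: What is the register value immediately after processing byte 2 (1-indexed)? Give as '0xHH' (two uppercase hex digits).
After byte 1 (0x8A): reg=0x4C
After byte 2 (0x4D): reg=0x07

Answer: 0x07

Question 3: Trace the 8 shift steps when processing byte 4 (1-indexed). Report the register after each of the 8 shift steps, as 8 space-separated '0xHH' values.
Answer: 0x87 0x09 0x12 0x24 0x48 0x90 0x27 0x4E

Derivation:
After byte 1 (0x8A): reg=0x4C
After byte 2 (0x4D): reg=0x07
After byte 3 (0x7F): reg=0x6F
Register before byte 4: 0x6F
After XOR with byte 0xAF: 0xC0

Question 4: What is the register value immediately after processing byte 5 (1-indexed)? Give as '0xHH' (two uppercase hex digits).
After byte 1 (0x8A): reg=0x4C
After byte 2 (0x4D): reg=0x07
After byte 3 (0x7F): reg=0x6F
After byte 4 (0xAF): reg=0x4E
After byte 5 (0xA2): reg=0x8A

Answer: 0x8A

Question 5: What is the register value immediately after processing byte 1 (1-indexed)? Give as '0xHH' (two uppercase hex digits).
After byte 1 (0x8A): reg=0x4C

Answer: 0x4C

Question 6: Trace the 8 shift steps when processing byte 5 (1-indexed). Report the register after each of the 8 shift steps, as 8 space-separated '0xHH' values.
After byte 1 (0x8A): reg=0x4C
After byte 2 (0x4D): reg=0x07
After byte 3 (0x7F): reg=0x6F
After byte 4 (0xAF): reg=0x4E
Register before byte 5: 0x4E
After XOR with byte 0xA2: 0xEC

Answer: 0xDF 0xB9 0x75 0xEA 0xD3 0xA1 0x45 0x8A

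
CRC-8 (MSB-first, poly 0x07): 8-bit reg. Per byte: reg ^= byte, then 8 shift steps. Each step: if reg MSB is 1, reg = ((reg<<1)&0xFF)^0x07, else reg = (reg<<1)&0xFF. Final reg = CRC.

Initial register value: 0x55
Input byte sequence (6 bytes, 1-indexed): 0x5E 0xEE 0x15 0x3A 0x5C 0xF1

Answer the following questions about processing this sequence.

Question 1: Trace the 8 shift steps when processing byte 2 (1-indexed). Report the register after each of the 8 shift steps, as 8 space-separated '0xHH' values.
After byte 1 (0x5E): reg=0x31
Register before byte 2: 0x31
After XOR with byte 0xEE: 0xDF

Answer: 0xB9 0x75 0xEA 0xD3 0xA1 0x45 0x8A 0x13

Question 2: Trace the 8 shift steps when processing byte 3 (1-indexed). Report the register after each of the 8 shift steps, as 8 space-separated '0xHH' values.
After byte 1 (0x5E): reg=0x31
After byte 2 (0xEE): reg=0x13
Register before byte 3: 0x13
After XOR with byte 0x15: 0x06

Answer: 0x0C 0x18 0x30 0x60 0xC0 0x87 0x09 0x12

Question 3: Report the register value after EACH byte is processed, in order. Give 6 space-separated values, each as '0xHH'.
0x31 0x13 0x12 0xD8 0x95 0x3B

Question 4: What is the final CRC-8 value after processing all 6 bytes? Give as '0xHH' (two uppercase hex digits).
After byte 1 (0x5E): reg=0x31
After byte 2 (0xEE): reg=0x13
After byte 3 (0x15): reg=0x12
After byte 4 (0x3A): reg=0xD8
After byte 5 (0x5C): reg=0x95
After byte 6 (0xF1): reg=0x3B

Answer: 0x3B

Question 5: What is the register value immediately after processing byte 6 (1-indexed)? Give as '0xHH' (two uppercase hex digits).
After byte 1 (0x5E): reg=0x31
After byte 2 (0xEE): reg=0x13
After byte 3 (0x15): reg=0x12
After byte 4 (0x3A): reg=0xD8
After byte 5 (0x5C): reg=0x95
After byte 6 (0xF1): reg=0x3B

Answer: 0x3B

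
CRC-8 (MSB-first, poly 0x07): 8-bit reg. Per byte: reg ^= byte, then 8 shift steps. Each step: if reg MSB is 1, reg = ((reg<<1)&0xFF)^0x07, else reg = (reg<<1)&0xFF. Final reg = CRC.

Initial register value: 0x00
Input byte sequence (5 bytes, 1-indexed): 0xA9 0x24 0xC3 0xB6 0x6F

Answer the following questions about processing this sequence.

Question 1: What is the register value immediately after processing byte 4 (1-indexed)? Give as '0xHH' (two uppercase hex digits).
After byte 1 (0xA9): reg=0x56
After byte 2 (0x24): reg=0x59
After byte 3 (0xC3): reg=0xCF
After byte 4 (0xB6): reg=0x68

Answer: 0x68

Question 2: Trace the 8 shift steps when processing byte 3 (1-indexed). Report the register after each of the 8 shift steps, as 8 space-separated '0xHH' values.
Answer: 0x33 0x66 0xCC 0x9F 0x39 0x72 0xE4 0xCF

Derivation:
After byte 1 (0xA9): reg=0x56
After byte 2 (0x24): reg=0x59
Register before byte 3: 0x59
After XOR with byte 0xC3: 0x9A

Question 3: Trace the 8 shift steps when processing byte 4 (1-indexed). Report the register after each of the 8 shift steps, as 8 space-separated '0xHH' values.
After byte 1 (0xA9): reg=0x56
After byte 2 (0x24): reg=0x59
After byte 3 (0xC3): reg=0xCF
Register before byte 4: 0xCF
After XOR with byte 0xB6: 0x79

Answer: 0xF2 0xE3 0xC1 0x85 0x0D 0x1A 0x34 0x68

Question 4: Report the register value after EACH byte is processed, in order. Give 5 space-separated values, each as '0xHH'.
0x56 0x59 0xCF 0x68 0x15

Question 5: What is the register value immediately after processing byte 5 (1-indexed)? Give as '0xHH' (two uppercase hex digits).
Answer: 0x15

Derivation:
After byte 1 (0xA9): reg=0x56
After byte 2 (0x24): reg=0x59
After byte 3 (0xC3): reg=0xCF
After byte 4 (0xB6): reg=0x68
After byte 5 (0x6F): reg=0x15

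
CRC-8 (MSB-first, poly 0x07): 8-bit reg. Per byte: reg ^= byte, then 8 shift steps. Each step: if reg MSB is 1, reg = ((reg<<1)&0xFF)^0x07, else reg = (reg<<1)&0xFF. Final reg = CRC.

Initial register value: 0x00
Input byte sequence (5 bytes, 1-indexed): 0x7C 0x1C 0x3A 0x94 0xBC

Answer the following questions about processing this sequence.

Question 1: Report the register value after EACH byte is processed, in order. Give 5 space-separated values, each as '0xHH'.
0x73 0x0A 0x90 0x1C 0x69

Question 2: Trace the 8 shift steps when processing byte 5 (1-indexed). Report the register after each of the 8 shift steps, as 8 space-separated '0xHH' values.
After byte 1 (0x7C): reg=0x73
After byte 2 (0x1C): reg=0x0A
After byte 3 (0x3A): reg=0x90
After byte 4 (0x94): reg=0x1C
Register before byte 5: 0x1C
After XOR with byte 0xBC: 0xA0

Answer: 0x47 0x8E 0x1B 0x36 0x6C 0xD8 0xB7 0x69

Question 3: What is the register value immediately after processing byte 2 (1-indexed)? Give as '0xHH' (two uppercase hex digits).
After byte 1 (0x7C): reg=0x73
After byte 2 (0x1C): reg=0x0A

Answer: 0x0A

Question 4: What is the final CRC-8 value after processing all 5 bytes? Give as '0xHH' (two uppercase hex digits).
Answer: 0x69

Derivation:
After byte 1 (0x7C): reg=0x73
After byte 2 (0x1C): reg=0x0A
After byte 3 (0x3A): reg=0x90
After byte 4 (0x94): reg=0x1C
After byte 5 (0xBC): reg=0x69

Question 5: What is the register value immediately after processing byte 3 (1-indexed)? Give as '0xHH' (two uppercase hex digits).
Answer: 0x90

Derivation:
After byte 1 (0x7C): reg=0x73
After byte 2 (0x1C): reg=0x0A
After byte 3 (0x3A): reg=0x90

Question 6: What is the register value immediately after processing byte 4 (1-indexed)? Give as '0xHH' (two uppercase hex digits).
After byte 1 (0x7C): reg=0x73
After byte 2 (0x1C): reg=0x0A
After byte 3 (0x3A): reg=0x90
After byte 4 (0x94): reg=0x1C

Answer: 0x1C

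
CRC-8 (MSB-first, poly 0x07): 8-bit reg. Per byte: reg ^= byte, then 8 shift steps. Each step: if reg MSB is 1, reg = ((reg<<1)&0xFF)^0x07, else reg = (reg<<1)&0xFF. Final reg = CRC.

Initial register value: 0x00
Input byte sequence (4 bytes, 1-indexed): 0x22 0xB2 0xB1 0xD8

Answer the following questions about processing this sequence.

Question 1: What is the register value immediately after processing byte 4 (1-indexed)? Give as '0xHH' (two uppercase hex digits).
Answer: 0x82

Derivation:
After byte 1 (0x22): reg=0xEE
After byte 2 (0xB2): reg=0x93
After byte 3 (0xB1): reg=0xEE
After byte 4 (0xD8): reg=0x82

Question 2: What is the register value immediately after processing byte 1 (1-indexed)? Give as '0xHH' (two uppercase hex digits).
Answer: 0xEE

Derivation:
After byte 1 (0x22): reg=0xEE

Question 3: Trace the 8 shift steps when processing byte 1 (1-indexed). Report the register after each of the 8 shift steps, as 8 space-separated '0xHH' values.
Answer: 0x44 0x88 0x17 0x2E 0x5C 0xB8 0x77 0xEE

Derivation:
Register before byte 1: 0x00
After XOR with byte 0x22: 0x22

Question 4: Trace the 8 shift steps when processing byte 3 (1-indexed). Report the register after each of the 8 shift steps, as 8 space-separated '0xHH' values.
Answer: 0x44 0x88 0x17 0x2E 0x5C 0xB8 0x77 0xEE

Derivation:
After byte 1 (0x22): reg=0xEE
After byte 2 (0xB2): reg=0x93
Register before byte 3: 0x93
After XOR with byte 0xB1: 0x22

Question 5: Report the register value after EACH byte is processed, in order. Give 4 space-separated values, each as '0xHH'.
0xEE 0x93 0xEE 0x82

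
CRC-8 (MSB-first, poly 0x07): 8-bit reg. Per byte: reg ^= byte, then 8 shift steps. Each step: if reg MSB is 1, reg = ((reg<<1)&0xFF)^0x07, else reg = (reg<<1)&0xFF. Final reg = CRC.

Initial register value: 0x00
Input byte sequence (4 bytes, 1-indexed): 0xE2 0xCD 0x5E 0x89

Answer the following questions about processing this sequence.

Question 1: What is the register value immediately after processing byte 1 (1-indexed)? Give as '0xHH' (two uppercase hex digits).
Answer: 0xA0

Derivation:
After byte 1 (0xE2): reg=0xA0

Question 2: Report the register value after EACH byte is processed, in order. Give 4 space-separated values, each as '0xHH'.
0xA0 0x04 0x81 0x38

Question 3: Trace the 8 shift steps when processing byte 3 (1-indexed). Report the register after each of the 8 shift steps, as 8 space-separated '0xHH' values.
Answer: 0xB4 0x6F 0xDE 0xBB 0x71 0xE2 0xC3 0x81

Derivation:
After byte 1 (0xE2): reg=0xA0
After byte 2 (0xCD): reg=0x04
Register before byte 3: 0x04
After XOR with byte 0x5E: 0x5A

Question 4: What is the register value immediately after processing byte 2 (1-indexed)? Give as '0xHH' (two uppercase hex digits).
After byte 1 (0xE2): reg=0xA0
After byte 2 (0xCD): reg=0x04

Answer: 0x04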